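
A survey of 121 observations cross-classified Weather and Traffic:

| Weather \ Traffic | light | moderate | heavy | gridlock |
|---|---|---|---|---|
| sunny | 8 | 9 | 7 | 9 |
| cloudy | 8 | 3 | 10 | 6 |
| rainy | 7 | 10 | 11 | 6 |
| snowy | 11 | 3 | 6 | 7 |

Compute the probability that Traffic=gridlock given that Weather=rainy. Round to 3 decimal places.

Total with Weather=rainy: 7 + 10 + 11 + 6 = 34.
P(Traffic=gridlock | Weather=rainy) = 6/34 = 0.176.

0.176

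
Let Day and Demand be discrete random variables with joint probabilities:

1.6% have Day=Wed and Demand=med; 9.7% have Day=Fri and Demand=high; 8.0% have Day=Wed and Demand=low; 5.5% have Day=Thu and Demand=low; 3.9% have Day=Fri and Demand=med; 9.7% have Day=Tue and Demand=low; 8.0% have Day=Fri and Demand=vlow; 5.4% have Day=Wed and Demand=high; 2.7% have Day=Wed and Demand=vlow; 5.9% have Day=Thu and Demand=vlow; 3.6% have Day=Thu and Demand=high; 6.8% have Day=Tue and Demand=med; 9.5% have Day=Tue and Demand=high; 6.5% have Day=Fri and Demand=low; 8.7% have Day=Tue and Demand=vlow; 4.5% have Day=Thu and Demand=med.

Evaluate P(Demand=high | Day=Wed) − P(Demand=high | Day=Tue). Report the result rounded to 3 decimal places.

P(Day=Wed) = 0.027 + 0.080 + 0.016 + 0.054 = 0.177; P(Demand=high | Day=Wed) = 0.054/0.177 = 0.3051.
P(Day=Tue) = 0.087 + 0.097 + 0.068 + 0.095 = 0.347; P(Demand=high | Day=Tue) = 0.095/0.347 = 0.2738.
Difference = 0.031.

0.031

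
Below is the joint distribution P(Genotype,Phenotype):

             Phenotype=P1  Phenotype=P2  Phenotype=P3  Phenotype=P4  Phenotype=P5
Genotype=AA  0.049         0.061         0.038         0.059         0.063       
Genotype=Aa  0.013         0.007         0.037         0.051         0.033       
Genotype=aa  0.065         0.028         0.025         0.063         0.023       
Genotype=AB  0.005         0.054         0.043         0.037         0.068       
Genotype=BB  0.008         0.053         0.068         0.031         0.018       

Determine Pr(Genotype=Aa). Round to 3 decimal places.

P(Genotype=Aa) = 0.013 + 0.007 + 0.037 + 0.051 + 0.033 = 0.141.

0.141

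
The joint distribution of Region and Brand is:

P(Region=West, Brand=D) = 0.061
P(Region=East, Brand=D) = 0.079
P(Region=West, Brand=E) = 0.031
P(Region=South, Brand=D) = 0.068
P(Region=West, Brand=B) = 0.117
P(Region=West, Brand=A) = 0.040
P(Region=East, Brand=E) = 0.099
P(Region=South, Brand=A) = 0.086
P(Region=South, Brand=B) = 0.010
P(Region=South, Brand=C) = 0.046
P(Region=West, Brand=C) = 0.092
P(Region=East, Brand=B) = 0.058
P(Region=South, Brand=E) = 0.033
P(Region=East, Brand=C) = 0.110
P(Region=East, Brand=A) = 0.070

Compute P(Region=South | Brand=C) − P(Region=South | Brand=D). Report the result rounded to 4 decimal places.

P(Brand=C) = 0.046 + 0.110 + 0.092 = 0.248; P(Region=South | Brand=C) = 0.046/0.248 = 0.18548.
P(Brand=D) = 0.068 + 0.079 + 0.061 = 0.208; P(Region=South | Brand=D) = 0.068/0.208 = 0.32692.
Difference = -0.1414.

-0.1414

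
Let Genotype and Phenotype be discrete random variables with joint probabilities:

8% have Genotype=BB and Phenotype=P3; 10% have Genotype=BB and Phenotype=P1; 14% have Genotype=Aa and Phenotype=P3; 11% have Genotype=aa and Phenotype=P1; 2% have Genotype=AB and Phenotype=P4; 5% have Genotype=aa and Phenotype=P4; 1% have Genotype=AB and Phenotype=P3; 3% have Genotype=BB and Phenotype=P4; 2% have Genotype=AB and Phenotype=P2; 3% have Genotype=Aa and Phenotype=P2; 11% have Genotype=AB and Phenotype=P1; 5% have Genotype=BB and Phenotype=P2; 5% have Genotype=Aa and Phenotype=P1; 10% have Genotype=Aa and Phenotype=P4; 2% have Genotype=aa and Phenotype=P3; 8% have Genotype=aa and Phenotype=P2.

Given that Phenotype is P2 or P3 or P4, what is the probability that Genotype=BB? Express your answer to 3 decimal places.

0.254

P(Phenotype=P2) = 0.03 + 0.08 + 0.02 + 0.05 = 0.18.
P(Phenotype=P3) = 0.14 + 0.02 + 0.01 + 0.08 = 0.25.
P(Phenotype=P4) = 0.10 + 0.05 + 0.02 + 0.03 = 0.20.
P(Phenotype ∈ {P2, P3, P4}) = 0.18 + 0.25 + 0.20 = 0.63; P(Genotype=BB, Phenotype ∈ {P2, P3, P4}) = 0.05 + 0.08 + 0.03 = 0.16.
P(Genotype=BB | Phenotype ∈ {P2, P3, P4}) = 0.16/0.63 = 0.254.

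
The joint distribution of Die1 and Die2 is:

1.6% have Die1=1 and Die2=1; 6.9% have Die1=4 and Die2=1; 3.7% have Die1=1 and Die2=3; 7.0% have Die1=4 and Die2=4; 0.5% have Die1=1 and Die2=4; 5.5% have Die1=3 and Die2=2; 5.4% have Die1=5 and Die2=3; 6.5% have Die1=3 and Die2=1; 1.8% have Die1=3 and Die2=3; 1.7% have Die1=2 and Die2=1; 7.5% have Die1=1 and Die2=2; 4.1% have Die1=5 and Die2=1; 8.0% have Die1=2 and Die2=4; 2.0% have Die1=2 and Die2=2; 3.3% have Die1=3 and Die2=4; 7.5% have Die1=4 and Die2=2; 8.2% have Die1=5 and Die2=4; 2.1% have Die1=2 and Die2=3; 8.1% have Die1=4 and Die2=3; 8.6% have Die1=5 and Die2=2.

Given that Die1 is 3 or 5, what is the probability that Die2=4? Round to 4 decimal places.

P(Die1=3) = 0.065 + 0.055 + 0.018 + 0.033 = 0.171.
P(Die1=5) = 0.041 + 0.086 + 0.054 + 0.082 = 0.263.
P(Die1 ∈ {3, 5}) = 0.171 + 0.263 = 0.434; P(Die2=4, Die1 ∈ {3, 5}) = 0.033 + 0.082 = 0.115.
P(Die2=4 | Die1 ∈ {3, 5}) = 0.115/0.434 = 0.2650.

0.2650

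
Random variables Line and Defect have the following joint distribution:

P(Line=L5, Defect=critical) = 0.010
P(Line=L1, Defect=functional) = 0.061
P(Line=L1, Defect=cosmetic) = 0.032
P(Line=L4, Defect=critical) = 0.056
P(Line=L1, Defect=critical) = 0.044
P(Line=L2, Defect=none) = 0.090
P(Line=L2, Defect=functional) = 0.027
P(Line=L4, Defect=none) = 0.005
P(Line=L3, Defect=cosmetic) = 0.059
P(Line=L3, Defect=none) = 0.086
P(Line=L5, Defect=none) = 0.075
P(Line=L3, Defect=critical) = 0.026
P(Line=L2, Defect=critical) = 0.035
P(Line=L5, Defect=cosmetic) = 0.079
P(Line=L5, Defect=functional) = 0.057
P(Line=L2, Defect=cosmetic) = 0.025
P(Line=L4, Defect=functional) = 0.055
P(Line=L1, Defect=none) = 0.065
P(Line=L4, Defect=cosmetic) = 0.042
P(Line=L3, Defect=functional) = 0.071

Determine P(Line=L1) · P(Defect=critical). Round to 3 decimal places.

0.035

P(Line=L1) = 0.065 + 0.032 + 0.061 + 0.044 = 0.202.
P(Defect=critical) = 0.044 + 0.035 + 0.026 + 0.056 + 0.010 = 0.171.
Product: 0.202 × 0.171 = 0.035.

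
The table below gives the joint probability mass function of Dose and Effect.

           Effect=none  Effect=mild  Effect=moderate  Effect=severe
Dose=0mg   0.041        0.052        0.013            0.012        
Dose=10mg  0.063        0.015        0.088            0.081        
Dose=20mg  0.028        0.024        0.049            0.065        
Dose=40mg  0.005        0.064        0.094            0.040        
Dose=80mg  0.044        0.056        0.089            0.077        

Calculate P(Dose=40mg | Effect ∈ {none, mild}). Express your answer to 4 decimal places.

0.1760

P(Effect=none) = 0.041 + 0.063 + 0.028 + 0.005 + 0.044 = 0.181.
P(Effect=mild) = 0.052 + 0.015 + 0.024 + 0.064 + 0.056 = 0.211.
P(Effect ∈ {none, mild}) = 0.181 + 0.211 = 0.392; P(Dose=40mg, Effect ∈ {none, mild}) = 0.005 + 0.064 = 0.069.
P(Dose=40mg | Effect ∈ {none, mild}) = 0.069/0.392 = 0.1760.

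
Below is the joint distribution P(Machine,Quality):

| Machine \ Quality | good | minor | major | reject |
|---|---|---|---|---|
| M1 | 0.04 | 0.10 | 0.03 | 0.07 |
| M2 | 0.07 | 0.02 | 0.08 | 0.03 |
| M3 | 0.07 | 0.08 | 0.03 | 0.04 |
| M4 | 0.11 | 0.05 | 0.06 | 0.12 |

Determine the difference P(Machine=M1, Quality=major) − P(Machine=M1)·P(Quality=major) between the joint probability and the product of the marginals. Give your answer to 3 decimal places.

P(Machine=M1) = 0.04 + 0.10 + 0.03 + 0.07 = 0.24.
P(Quality=major) = 0.03 + 0.08 + 0.03 + 0.06 = 0.20.
P(Machine=M1, Quality=major) − P(Machine=M1)P(Quality=major) = 0.03 − 0.24×0.20 = -0.018.

-0.018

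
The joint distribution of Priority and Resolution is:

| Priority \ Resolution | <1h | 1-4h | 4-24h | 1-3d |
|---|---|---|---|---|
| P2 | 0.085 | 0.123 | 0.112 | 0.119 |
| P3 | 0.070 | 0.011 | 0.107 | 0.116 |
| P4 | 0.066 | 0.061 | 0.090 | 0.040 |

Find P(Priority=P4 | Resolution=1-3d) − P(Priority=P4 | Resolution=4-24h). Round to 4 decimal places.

P(Resolution=1-3d) = 0.119 + 0.116 + 0.040 = 0.275; P(Priority=P4 | Resolution=1-3d) = 0.040/0.275 = 0.14545.
P(Resolution=4-24h) = 0.112 + 0.107 + 0.090 = 0.309; P(Priority=P4 | Resolution=4-24h) = 0.090/0.309 = 0.29126.
Difference = -0.1458.

-0.1458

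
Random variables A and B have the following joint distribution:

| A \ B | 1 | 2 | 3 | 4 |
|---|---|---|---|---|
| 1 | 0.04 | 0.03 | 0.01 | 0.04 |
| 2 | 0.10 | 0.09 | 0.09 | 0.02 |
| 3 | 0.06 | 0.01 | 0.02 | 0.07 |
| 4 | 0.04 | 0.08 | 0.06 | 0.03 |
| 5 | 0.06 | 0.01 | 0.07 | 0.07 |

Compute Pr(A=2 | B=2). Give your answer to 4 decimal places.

0.4091

P(B=2) = 0.03 + 0.09 + 0.01 + 0.08 + 0.01 = 0.22.
P(A=2 | B=2) = 0.09/0.22 = 0.4091.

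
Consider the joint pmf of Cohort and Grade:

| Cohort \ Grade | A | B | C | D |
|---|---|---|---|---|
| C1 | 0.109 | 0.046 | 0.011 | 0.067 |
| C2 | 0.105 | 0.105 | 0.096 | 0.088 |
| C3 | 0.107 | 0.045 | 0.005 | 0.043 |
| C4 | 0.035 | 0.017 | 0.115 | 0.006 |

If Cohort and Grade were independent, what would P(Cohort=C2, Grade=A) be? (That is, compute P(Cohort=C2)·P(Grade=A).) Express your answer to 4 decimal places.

P(Cohort=C2) = 0.105 + 0.105 + 0.096 + 0.088 = 0.394.
P(Grade=A) = 0.109 + 0.105 + 0.107 + 0.035 = 0.356.
Product: 0.394 × 0.356 = 0.1403.

0.1403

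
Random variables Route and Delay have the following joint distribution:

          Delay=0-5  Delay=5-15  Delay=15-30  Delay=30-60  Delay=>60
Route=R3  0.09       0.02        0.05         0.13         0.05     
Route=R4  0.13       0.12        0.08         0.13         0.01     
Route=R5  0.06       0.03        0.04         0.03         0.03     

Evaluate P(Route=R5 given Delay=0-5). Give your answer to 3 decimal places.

P(Delay=0-5) = 0.09 + 0.13 + 0.06 = 0.28.
P(Route=R5 | Delay=0-5) = 0.06/0.28 = 0.214.

0.214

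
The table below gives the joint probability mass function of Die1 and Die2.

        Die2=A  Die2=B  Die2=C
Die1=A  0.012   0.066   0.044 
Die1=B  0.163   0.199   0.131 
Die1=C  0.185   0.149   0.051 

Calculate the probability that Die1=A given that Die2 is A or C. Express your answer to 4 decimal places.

P(Die2=A) = 0.012 + 0.163 + 0.185 = 0.360.
P(Die2=C) = 0.044 + 0.131 + 0.051 = 0.226.
P(Die2 ∈ {A, C}) = 0.360 + 0.226 = 0.586; P(Die1=A, Die2 ∈ {A, C}) = 0.012 + 0.044 = 0.056.
P(Die1=A | Die2 ∈ {A, C}) = 0.056/0.586 = 0.0956.

0.0956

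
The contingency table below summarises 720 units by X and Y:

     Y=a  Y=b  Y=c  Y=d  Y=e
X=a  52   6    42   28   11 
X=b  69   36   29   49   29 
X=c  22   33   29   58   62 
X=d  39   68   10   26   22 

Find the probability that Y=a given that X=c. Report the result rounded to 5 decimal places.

0.10784

Total with X=c: 22 + 33 + 29 + 58 + 62 = 204.
P(Y=a | X=c) = 22/204 = 0.10784.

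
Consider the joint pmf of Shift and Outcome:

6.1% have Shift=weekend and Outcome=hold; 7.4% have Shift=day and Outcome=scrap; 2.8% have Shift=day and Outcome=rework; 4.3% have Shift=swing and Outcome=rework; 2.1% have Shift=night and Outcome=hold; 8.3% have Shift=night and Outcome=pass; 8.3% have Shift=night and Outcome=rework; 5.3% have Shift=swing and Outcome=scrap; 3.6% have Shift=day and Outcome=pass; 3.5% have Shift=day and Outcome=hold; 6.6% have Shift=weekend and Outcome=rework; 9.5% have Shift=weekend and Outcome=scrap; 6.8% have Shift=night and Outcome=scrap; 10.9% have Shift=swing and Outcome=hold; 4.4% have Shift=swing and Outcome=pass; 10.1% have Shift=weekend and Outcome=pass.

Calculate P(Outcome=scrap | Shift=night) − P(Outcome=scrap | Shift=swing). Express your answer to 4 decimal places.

P(Shift=night) = 0.083 + 0.083 + 0.068 + 0.021 = 0.255; P(Outcome=scrap | Shift=night) = 0.068/0.255 = 0.26667.
P(Shift=swing) = 0.044 + 0.043 + 0.053 + 0.109 = 0.249; P(Outcome=scrap | Shift=swing) = 0.053/0.249 = 0.21285.
Difference = 0.0538.

0.0538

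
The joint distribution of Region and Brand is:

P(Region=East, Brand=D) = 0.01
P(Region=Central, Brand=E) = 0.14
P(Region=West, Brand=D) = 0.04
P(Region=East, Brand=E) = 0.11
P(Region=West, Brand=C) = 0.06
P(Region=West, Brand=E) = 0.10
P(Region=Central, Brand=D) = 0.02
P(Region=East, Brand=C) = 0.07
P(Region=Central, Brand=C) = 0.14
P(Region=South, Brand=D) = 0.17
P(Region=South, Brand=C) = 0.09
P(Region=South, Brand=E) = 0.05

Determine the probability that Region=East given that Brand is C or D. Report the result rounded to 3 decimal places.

0.133

P(Brand=C) = 0.09 + 0.07 + 0.06 + 0.14 = 0.36.
P(Brand=D) = 0.17 + 0.01 + 0.04 + 0.02 = 0.24.
P(Brand ∈ {C, D}) = 0.36 + 0.24 = 0.60; P(Region=East, Brand ∈ {C, D}) = 0.07 + 0.01 = 0.08.
P(Region=East | Brand ∈ {C, D}) = 0.08/0.60 = 0.133.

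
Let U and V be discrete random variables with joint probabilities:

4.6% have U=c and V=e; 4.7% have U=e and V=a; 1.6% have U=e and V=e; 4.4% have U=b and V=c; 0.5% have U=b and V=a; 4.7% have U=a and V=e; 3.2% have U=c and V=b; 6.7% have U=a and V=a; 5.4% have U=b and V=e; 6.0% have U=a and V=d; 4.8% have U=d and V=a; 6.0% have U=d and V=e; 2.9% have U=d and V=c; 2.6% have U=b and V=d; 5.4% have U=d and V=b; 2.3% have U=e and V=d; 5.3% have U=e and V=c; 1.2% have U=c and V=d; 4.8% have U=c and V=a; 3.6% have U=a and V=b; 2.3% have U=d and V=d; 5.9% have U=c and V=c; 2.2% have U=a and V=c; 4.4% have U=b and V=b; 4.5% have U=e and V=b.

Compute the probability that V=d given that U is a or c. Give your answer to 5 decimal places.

0.16783

P(U=a) = 0.067 + 0.036 + 0.022 + 0.060 + 0.047 = 0.232.
P(U=c) = 0.048 + 0.032 + 0.059 + 0.012 + 0.046 = 0.197.
P(U ∈ {a, c}) = 0.232 + 0.197 = 0.429; P(V=d, U ∈ {a, c}) = 0.060 + 0.012 = 0.072.
P(V=d | U ∈ {a, c}) = 0.072/0.429 = 0.16783.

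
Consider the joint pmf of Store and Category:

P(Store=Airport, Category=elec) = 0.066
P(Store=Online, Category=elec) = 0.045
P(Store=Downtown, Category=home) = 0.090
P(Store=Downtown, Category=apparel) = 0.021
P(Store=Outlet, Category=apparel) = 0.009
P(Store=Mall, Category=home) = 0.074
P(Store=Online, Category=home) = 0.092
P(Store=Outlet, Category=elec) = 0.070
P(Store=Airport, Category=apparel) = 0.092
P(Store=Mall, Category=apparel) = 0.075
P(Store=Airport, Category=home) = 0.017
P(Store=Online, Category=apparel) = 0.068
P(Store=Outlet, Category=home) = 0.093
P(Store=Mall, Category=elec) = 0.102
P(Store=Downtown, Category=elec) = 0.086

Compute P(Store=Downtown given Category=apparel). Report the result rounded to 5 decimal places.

0.07925

P(Category=apparel) = 0.021 + 0.075 + 0.092 + 0.009 + 0.068 = 0.265.
P(Store=Downtown | Category=apparel) = 0.021/0.265 = 0.07925.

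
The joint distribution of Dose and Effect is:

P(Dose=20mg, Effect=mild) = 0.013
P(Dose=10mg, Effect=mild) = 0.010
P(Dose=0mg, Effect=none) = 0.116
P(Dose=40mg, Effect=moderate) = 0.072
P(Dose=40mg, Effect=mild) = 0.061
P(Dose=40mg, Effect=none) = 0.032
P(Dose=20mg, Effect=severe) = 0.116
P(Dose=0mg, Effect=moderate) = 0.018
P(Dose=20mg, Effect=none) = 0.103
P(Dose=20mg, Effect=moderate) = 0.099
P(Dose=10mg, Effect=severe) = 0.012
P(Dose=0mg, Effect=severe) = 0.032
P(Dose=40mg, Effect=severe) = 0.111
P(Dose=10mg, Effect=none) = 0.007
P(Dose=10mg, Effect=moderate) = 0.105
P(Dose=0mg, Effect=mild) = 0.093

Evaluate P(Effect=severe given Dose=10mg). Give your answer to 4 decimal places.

P(Dose=10mg) = 0.007 + 0.010 + 0.105 + 0.012 = 0.134.
P(Effect=severe | Dose=10mg) = 0.012/0.134 = 0.0896.

0.0896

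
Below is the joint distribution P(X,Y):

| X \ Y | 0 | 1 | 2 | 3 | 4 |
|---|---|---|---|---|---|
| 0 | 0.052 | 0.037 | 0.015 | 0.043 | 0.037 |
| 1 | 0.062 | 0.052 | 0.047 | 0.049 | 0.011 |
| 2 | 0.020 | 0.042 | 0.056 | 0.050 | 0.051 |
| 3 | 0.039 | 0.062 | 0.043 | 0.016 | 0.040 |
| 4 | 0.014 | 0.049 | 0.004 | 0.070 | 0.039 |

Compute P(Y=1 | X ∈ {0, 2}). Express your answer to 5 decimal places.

P(X=0) = 0.052 + 0.037 + 0.015 + 0.043 + 0.037 = 0.184.
P(X=2) = 0.020 + 0.042 + 0.056 + 0.050 + 0.051 = 0.219.
P(X ∈ {0, 2}) = 0.184 + 0.219 = 0.403; P(Y=1, X ∈ {0, 2}) = 0.037 + 0.042 = 0.079.
P(Y=1 | X ∈ {0, 2}) = 0.079/0.403 = 0.19603.

0.19603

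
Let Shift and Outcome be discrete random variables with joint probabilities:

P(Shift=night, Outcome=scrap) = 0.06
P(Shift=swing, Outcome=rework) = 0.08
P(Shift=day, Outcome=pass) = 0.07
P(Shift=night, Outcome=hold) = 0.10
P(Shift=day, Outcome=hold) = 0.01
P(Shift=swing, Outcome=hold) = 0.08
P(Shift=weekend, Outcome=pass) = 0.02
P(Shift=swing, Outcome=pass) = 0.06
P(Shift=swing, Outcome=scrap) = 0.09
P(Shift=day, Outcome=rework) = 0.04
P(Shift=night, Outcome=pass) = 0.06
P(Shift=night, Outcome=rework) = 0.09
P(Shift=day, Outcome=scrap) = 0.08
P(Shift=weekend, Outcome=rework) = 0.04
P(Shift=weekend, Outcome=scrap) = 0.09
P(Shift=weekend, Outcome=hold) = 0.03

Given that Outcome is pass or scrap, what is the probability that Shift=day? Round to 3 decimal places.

P(Outcome=pass) = 0.07 + 0.06 + 0.06 + 0.02 = 0.21.
P(Outcome=scrap) = 0.08 + 0.09 + 0.06 + 0.09 = 0.32.
P(Outcome ∈ {pass, scrap}) = 0.21 + 0.32 = 0.53; P(Shift=day, Outcome ∈ {pass, scrap}) = 0.07 + 0.08 = 0.15.
P(Shift=day | Outcome ∈ {pass, scrap}) = 0.15/0.53 = 0.283.

0.283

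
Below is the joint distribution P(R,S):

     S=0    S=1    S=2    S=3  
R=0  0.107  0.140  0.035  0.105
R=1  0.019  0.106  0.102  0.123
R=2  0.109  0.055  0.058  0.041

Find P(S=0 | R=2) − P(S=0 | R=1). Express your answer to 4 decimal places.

0.3602

P(R=2) = 0.109 + 0.055 + 0.058 + 0.041 = 0.263; P(S=0 | R=2) = 0.109/0.263 = 0.41445.
P(R=1) = 0.019 + 0.106 + 0.102 + 0.123 = 0.350; P(S=0 | R=1) = 0.019/0.350 = 0.05429.
Difference = 0.3602.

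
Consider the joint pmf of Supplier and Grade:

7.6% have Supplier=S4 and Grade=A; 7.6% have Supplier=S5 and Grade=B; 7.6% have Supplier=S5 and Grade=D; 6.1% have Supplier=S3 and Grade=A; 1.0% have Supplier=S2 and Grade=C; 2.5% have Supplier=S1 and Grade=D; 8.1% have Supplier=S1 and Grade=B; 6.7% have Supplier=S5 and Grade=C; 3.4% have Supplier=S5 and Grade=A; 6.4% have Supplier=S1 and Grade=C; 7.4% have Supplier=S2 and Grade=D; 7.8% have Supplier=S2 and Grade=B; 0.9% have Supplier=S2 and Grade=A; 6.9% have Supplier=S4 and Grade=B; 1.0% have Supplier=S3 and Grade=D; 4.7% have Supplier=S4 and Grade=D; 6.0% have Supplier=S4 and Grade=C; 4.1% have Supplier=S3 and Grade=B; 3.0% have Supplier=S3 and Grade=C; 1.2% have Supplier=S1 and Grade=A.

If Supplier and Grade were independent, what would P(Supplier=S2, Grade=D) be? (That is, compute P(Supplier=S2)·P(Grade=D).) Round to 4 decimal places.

P(Supplier=S2) = 0.009 + 0.078 + 0.010 + 0.074 = 0.171.
P(Grade=D) = 0.025 + 0.074 + 0.010 + 0.047 + 0.076 = 0.232.
Product: 0.171 × 0.232 = 0.0397.

0.0397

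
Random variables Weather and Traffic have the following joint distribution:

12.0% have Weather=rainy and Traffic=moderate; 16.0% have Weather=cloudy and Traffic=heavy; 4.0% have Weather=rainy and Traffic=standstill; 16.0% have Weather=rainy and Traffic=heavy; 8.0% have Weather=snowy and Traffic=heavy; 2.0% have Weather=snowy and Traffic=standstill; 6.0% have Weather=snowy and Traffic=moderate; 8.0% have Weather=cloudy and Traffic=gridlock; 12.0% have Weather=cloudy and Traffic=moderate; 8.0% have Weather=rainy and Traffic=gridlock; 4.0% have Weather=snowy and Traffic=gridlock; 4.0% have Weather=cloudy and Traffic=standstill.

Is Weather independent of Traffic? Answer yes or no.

yes

Every cell satisfies P(Weather,Traffic) = P(Weather)·P(Traffic). For instance P(Weather=rainy) = 0.400, P(Traffic=gridlock) = 0.200, and 0.400×0.200 = 0.080 matches the joint entry. So Weather and Traffic are independent.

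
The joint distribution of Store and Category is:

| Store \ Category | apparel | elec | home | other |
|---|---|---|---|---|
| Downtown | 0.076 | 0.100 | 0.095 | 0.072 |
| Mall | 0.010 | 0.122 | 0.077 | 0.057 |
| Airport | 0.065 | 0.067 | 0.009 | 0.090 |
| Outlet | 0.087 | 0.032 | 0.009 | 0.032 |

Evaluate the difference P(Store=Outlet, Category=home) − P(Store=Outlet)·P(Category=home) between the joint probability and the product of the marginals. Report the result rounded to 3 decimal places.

-0.021

P(Store=Outlet) = 0.087 + 0.032 + 0.009 + 0.032 = 0.160.
P(Category=home) = 0.095 + 0.077 + 0.009 + 0.009 = 0.190.
P(Store=Outlet, Category=home) − P(Store=Outlet)P(Category=home) = 0.009 − 0.160×0.190 = -0.021.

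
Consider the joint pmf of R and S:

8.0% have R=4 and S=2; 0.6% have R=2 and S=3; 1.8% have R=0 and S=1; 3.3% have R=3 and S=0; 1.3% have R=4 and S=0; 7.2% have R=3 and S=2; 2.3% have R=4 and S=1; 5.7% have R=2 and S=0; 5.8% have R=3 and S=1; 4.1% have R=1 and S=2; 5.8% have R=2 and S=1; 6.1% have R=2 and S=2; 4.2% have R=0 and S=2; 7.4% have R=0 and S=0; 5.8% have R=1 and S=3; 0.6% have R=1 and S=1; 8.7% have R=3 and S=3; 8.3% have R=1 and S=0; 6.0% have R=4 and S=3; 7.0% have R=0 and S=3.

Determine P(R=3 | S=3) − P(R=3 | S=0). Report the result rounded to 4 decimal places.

P(S=3) = 0.070 + 0.058 + 0.006 + 0.087 + 0.060 = 0.281; P(R=3 | S=3) = 0.087/0.281 = 0.30961.
P(S=0) = 0.074 + 0.083 + 0.057 + 0.033 + 0.013 = 0.260; P(R=3 | S=0) = 0.033/0.260 = 0.12692.
Difference = 0.1827.

0.1827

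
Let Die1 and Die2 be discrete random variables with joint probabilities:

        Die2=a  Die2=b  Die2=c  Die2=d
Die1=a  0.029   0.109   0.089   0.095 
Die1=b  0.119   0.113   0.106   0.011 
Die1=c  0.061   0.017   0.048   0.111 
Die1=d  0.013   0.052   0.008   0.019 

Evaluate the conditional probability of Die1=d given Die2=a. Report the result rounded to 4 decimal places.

0.0586

P(Die2=a) = 0.029 + 0.119 + 0.061 + 0.013 = 0.222.
P(Die1=d | Die2=a) = 0.013/0.222 = 0.0586.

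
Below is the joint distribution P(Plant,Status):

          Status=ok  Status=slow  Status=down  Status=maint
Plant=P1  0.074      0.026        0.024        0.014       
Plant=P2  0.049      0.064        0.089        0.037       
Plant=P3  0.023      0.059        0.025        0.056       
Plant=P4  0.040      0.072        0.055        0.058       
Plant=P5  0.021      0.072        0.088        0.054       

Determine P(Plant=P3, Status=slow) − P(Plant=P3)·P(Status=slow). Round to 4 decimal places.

0.0112

P(Plant=P3) = 0.023 + 0.059 + 0.025 + 0.056 = 0.163.
P(Status=slow) = 0.026 + 0.064 + 0.059 + 0.072 + 0.072 = 0.293.
P(Plant=P3, Status=slow) − P(Plant=P3)P(Status=slow) = 0.059 − 0.163×0.293 = 0.0112.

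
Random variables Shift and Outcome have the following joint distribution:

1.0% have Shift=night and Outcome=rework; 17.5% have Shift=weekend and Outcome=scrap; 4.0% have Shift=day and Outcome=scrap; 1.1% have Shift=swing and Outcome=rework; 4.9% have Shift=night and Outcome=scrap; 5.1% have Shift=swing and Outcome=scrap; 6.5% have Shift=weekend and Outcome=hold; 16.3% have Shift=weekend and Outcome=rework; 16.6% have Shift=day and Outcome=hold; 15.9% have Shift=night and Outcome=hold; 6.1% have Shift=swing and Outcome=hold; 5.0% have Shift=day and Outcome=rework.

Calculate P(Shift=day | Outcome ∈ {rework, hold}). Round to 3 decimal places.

0.315

P(Outcome=rework) = 0.050 + 0.011 + 0.010 + 0.163 = 0.234.
P(Outcome=hold) = 0.166 + 0.061 + 0.159 + 0.065 = 0.451.
P(Outcome ∈ {rework, hold}) = 0.234 + 0.451 = 0.685; P(Shift=day, Outcome ∈ {rework, hold}) = 0.050 + 0.166 = 0.216.
P(Shift=day | Outcome ∈ {rework, hold}) = 0.216/0.685 = 0.315.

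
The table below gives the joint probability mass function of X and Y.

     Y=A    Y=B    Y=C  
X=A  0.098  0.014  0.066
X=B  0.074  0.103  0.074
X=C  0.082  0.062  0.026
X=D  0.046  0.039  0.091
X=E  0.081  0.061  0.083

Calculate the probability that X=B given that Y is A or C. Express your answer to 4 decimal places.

P(Y=A) = 0.098 + 0.074 + 0.082 + 0.046 + 0.081 = 0.381.
P(Y=C) = 0.066 + 0.074 + 0.026 + 0.091 + 0.083 = 0.340.
P(Y ∈ {A, C}) = 0.381 + 0.340 = 0.721; P(X=B, Y ∈ {A, C}) = 0.074 + 0.074 = 0.148.
P(X=B | Y ∈ {A, C}) = 0.148/0.721 = 0.2053.

0.2053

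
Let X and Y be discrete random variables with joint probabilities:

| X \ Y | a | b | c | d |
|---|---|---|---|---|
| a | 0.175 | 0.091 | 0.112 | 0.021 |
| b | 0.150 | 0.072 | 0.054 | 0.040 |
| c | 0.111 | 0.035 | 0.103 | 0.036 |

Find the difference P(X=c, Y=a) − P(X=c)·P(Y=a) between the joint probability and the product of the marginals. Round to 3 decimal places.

-0.013

P(X=c) = 0.111 + 0.035 + 0.103 + 0.036 = 0.285.
P(Y=a) = 0.175 + 0.150 + 0.111 = 0.436.
P(X=c, Y=a) − P(X=c)P(Y=a) = 0.111 − 0.285×0.436 = -0.013.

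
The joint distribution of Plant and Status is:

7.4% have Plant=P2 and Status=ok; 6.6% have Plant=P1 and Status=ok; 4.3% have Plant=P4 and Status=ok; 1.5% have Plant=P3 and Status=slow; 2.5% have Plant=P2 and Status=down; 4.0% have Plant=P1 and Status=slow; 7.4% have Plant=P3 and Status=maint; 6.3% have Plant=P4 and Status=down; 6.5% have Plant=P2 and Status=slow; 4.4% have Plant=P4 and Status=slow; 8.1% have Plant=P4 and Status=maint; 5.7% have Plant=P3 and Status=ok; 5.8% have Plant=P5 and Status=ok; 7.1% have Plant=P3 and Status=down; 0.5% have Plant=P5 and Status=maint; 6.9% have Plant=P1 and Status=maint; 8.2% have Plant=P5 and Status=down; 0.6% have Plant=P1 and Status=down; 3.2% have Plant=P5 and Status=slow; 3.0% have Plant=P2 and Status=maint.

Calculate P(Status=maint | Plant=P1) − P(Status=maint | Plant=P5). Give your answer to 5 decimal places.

0.35297

P(Plant=P1) = 0.066 + 0.040 + 0.006 + 0.069 = 0.181; P(Status=maint | Plant=P1) = 0.069/0.181 = 0.381215.
P(Plant=P5) = 0.058 + 0.032 + 0.082 + 0.005 = 0.177; P(Status=maint | Plant=P5) = 0.005/0.177 = 0.028249.
Difference = 0.35297.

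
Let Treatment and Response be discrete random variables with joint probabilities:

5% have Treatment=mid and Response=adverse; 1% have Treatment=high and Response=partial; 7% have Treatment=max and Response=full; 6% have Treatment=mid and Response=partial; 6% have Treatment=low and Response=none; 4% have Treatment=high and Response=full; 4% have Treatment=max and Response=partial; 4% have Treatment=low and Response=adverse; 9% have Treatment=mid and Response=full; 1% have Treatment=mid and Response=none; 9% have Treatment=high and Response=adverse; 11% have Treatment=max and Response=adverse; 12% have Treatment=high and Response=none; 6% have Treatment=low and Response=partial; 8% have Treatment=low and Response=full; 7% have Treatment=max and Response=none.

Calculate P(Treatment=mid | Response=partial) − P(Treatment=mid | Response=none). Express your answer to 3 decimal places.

P(Response=partial) = 0.06 + 0.06 + 0.01 + 0.04 = 0.17; P(Treatment=mid | Response=partial) = 0.06/0.17 = 0.3529.
P(Response=none) = 0.06 + 0.01 + 0.12 + 0.07 = 0.26; P(Treatment=mid | Response=none) = 0.01/0.26 = 0.0385.
Difference = 0.314.

0.314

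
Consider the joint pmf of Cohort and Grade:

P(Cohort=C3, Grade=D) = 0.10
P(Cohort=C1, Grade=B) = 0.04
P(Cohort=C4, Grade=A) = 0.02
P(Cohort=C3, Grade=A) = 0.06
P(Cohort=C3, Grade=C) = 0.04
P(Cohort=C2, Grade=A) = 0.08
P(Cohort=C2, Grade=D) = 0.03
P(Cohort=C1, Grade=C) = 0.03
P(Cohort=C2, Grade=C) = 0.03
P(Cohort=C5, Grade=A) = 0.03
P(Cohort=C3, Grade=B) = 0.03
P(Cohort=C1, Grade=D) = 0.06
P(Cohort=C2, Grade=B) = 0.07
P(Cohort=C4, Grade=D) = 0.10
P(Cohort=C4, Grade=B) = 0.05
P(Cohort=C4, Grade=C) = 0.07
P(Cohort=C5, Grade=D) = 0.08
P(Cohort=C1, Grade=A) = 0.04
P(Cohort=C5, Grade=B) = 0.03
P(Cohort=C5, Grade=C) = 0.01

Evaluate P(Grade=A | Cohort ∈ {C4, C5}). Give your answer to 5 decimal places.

0.12821

P(Cohort=C4) = 0.02 + 0.05 + 0.07 + 0.10 = 0.24.
P(Cohort=C5) = 0.03 + 0.03 + 0.01 + 0.08 = 0.15.
P(Cohort ∈ {C4, C5}) = 0.24 + 0.15 = 0.39; P(Grade=A, Cohort ∈ {C4, C5}) = 0.02 + 0.03 = 0.05.
P(Grade=A | Cohort ∈ {C4, C5}) = 0.05/0.39 = 0.12821.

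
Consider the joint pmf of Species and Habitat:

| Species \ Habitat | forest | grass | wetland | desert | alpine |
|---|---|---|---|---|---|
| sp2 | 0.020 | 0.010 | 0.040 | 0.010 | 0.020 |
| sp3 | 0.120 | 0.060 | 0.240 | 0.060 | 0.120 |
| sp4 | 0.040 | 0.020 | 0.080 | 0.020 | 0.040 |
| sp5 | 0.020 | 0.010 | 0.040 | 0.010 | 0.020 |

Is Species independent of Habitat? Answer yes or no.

yes

Every cell satisfies P(Species,Habitat) = P(Species)·P(Habitat). For instance P(Species=sp5) = 0.100, P(Habitat=grass) = 0.100, and 0.100×0.100 = 0.010 matches the joint entry. So Species and Habitat are independent.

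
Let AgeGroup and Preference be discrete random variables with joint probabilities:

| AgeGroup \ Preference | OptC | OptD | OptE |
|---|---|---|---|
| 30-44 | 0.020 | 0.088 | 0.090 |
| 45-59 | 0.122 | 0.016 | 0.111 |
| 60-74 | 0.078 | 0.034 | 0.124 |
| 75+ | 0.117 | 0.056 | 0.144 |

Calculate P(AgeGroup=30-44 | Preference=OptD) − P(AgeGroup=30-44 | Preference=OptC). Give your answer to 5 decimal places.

0.39426

P(Preference=OptD) = 0.088 + 0.016 + 0.034 + 0.056 = 0.194; P(AgeGroup=30-44 | Preference=OptD) = 0.088/0.194 = 0.453608.
P(Preference=OptC) = 0.020 + 0.122 + 0.078 + 0.117 = 0.337; P(AgeGroup=30-44 | Preference=OptC) = 0.020/0.337 = 0.059347.
Difference = 0.39426.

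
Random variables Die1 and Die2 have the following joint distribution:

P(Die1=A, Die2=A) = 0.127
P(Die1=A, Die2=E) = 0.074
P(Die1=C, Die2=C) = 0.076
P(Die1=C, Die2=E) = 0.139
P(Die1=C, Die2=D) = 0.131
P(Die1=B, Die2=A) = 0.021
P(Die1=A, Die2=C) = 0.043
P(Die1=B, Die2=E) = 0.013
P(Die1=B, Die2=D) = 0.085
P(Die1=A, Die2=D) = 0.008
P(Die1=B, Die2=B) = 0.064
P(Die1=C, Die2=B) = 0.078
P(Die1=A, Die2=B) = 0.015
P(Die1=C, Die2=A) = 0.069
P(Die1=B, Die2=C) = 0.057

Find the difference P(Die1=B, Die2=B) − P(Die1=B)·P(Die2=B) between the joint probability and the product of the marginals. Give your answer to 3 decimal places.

P(Die1=B) = 0.021 + 0.064 + 0.057 + 0.085 + 0.013 = 0.240.
P(Die2=B) = 0.015 + 0.064 + 0.078 = 0.157.
P(Die1=B, Die2=B) − P(Die1=B)P(Die2=B) = 0.064 − 0.240×0.157 = 0.026.

0.026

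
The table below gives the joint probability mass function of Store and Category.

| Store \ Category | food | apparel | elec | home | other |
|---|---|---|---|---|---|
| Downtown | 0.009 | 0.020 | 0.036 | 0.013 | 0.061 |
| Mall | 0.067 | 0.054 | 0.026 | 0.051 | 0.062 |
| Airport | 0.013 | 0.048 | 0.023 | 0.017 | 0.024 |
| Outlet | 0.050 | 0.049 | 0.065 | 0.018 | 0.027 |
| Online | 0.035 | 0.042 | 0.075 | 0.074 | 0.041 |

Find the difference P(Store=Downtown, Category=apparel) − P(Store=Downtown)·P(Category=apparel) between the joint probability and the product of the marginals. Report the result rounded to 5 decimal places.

P(Store=Downtown) = 0.009 + 0.020 + 0.036 + 0.013 + 0.061 = 0.139.
P(Category=apparel) = 0.020 + 0.054 + 0.048 + 0.049 + 0.042 = 0.213.
P(Store=Downtown, Category=apparel) − P(Store=Downtown)P(Category=apparel) = 0.020 − 0.139×0.213 = -0.00961.

-0.00961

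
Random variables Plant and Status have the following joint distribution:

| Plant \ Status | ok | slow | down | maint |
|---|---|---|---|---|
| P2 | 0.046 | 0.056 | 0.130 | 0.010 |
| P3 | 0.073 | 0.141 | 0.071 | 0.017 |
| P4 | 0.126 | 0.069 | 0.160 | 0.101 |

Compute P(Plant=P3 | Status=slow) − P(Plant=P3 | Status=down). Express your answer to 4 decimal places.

0.3334

P(Status=slow) = 0.056 + 0.141 + 0.069 = 0.266; P(Plant=P3 | Status=slow) = 0.141/0.266 = 0.53008.
P(Status=down) = 0.130 + 0.071 + 0.160 = 0.361; P(Plant=P3 | Status=down) = 0.071/0.361 = 0.19668.
Difference = 0.3334.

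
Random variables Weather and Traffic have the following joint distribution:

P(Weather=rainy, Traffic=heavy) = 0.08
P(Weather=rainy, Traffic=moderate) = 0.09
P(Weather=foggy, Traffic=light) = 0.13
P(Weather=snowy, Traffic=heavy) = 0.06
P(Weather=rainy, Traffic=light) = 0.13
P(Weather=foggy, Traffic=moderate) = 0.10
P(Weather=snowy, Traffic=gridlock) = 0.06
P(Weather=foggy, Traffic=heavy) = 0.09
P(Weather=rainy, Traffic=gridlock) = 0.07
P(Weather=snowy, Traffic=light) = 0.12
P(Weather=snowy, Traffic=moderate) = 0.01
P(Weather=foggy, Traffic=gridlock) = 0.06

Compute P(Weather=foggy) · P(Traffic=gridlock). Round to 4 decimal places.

P(Weather=foggy) = 0.13 + 0.10 + 0.09 + 0.06 = 0.38.
P(Traffic=gridlock) = 0.07 + 0.06 + 0.06 = 0.19.
Product: 0.38 × 0.19 = 0.0722.

0.0722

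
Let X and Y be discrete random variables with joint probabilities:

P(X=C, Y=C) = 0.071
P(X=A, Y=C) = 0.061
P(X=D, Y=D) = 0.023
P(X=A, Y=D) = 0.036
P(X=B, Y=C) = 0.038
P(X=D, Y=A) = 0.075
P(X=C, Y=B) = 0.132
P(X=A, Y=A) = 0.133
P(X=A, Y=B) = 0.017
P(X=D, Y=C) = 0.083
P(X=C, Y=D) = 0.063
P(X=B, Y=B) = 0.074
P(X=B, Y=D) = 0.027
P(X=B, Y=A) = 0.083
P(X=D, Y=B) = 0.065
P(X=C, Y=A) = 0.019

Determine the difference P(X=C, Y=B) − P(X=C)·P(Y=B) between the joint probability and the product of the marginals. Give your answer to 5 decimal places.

0.04992

P(X=C) = 0.019 + 0.132 + 0.071 + 0.063 = 0.285.
P(Y=B) = 0.017 + 0.074 + 0.132 + 0.065 = 0.288.
P(X=C, Y=B) − P(X=C)P(Y=B) = 0.132 − 0.285×0.288 = 0.04992.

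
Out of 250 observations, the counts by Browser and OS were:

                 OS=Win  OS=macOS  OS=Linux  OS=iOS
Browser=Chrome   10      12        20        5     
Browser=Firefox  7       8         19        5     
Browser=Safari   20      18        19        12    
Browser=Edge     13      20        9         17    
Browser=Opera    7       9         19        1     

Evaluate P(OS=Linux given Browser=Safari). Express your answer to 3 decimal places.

0.275

Total with Browser=Safari: 20 + 18 + 19 + 12 = 69.
P(OS=Linux | Browser=Safari) = 19/69 = 0.275.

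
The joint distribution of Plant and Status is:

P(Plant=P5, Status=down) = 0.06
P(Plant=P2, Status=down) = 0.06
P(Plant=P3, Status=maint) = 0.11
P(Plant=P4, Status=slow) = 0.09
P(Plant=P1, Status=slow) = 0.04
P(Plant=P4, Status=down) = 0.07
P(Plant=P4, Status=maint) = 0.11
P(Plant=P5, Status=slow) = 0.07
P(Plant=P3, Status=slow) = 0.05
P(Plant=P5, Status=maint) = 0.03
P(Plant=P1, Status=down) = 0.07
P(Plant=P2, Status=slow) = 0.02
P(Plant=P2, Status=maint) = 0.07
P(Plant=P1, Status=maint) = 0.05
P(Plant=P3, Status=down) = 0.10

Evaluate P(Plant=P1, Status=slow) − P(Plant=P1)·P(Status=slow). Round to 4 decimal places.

-0.0032

P(Plant=P1) = 0.04 + 0.07 + 0.05 = 0.16.
P(Status=slow) = 0.04 + 0.02 + 0.05 + 0.09 + 0.07 = 0.27.
P(Plant=P1, Status=slow) − P(Plant=P1)P(Status=slow) = 0.04 − 0.16×0.27 = -0.0032.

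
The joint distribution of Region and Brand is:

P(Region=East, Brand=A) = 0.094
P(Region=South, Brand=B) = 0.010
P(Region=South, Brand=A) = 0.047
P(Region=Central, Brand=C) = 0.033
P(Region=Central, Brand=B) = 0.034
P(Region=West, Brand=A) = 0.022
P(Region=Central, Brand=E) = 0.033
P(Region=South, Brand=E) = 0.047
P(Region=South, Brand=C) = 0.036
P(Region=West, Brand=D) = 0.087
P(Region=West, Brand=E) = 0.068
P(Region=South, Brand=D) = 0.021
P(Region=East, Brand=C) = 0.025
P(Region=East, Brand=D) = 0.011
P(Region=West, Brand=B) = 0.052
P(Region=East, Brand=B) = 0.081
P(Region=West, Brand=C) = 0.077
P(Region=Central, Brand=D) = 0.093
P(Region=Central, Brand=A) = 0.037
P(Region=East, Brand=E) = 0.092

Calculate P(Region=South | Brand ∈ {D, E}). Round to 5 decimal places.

0.15044

P(Brand=D) = 0.021 + 0.011 + 0.087 + 0.093 = 0.212.
P(Brand=E) = 0.047 + 0.092 + 0.068 + 0.033 = 0.240.
P(Brand ∈ {D, E}) = 0.212 + 0.240 = 0.452; P(Region=South, Brand ∈ {D, E}) = 0.021 + 0.047 = 0.068.
P(Region=South | Brand ∈ {D, E}) = 0.068/0.452 = 0.15044.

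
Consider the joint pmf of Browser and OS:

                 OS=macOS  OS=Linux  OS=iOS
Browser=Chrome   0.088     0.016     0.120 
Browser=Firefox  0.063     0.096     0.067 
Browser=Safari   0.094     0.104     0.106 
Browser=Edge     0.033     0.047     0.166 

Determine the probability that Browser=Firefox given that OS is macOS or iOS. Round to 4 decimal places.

P(OS=macOS) = 0.088 + 0.063 + 0.094 + 0.033 = 0.278.
P(OS=iOS) = 0.120 + 0.067 + 0.106 + 0.166 = 0.459.
P(OS ∈ {macOS, iOS}) = 0.278 + 0.459 = 0.737; P(Browser=Firefox, OS ∈ {macOS, iOS}) = 0.063 + 0.067 = 0.130.
P(Browser=Firefox | OS ∈ {macOS, iOS}) = 0.130/0.737 = 0.1764.

0.1764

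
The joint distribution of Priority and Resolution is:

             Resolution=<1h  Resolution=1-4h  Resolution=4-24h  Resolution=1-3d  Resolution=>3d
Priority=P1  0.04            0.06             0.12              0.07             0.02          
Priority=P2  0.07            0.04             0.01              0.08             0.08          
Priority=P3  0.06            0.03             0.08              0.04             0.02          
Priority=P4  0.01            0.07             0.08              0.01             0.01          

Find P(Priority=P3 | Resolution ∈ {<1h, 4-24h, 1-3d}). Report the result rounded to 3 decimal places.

P(Resolution=<1h) = 0.04 + 0.07 + 0.06 + 0.01 = 0.18.
P(Resolution=4-24h) = 0.12 + 0.01 + 0.08 + 0.08 = 0.29.
P(Resolution=1-3d) = 0.07 + 0.08 + 0.04 + 0.01 = 0.20.
P(Resolution ∈ {<1h, 4-24h, 1-3d}) = 0.18 + 0.29 + 0.20 = 0.67; P(Priority=P3, Resolution ∈ {<1h, 4-24h, 1-3d}) = 0.06 + 0.08 + 0.04 = 0.18.
P(Priority=P3 | Resolution ∈ {<1h, 4-24h, 1-3d}) = 0.18/0.67 = 0.269.

0.269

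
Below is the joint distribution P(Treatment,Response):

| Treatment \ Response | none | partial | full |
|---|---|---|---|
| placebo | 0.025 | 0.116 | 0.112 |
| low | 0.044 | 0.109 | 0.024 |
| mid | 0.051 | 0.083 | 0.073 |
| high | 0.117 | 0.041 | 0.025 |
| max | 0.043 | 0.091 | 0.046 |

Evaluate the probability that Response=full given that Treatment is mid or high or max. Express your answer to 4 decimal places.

P(Treatment=mid) = 0.051 + 0.083 + 0.073 = 0.207.
P(Treatment=high) = 0.117 + 0.041 + 0.025 = 0.183.
P(Treatment=max) = 0.043 + 0.091 + 0.046 = 0.180.
P(Treatment ∈ {mid, high, max}) = 0.207 + 0.183 + 0.180 = 0.570; P(Response=full, Treatment ∈ {mid, high, max}) = 0.073 + 0.025 + 0.046 = 0.144.
P(Response=full | Treatment ∈ {mid, high, max}) = 0.144/0.570 = 0.2526.

0.2526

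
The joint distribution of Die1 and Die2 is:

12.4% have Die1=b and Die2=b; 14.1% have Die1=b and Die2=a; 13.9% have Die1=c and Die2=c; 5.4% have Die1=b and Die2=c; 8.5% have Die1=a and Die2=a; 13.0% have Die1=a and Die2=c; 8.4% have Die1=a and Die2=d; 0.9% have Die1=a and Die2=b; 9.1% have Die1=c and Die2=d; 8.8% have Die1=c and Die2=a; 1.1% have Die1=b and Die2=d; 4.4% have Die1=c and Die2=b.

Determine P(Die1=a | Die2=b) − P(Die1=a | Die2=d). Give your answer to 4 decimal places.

-0.4008

P(Die2=b) = 0.009 + 0.124 + 0.044 = 0.177; P(Die1=a | Die2=b) = 0.009/0.177 = 0.05085.
P(Die2=d) = 0.084 + 0.011 + 0.091 = 0.186; P(Die1=a | Die2=d) = 0.084/0.186 = 0.45161.
Difference = -0.4008.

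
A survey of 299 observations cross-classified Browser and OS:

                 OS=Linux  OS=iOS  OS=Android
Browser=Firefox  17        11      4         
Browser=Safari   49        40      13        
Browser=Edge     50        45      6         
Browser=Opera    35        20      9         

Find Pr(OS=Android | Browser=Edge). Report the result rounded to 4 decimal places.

0.0594

Total with Browser=Edge: 50 + 45 + 6 = 101.
P(OS=Android | Browser=Edge) = 6/101 = 0.0594.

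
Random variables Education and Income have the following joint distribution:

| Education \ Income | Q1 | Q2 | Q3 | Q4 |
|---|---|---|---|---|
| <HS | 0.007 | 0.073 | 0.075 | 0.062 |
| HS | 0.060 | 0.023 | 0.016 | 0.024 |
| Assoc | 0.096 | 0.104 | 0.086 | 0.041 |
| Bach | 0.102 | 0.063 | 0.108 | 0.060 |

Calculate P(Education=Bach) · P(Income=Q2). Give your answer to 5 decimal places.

0.08758

P(Education=Bach) = 0.102 + 0.063 + 0.108 + 0.060 = 0.333.
P(Income=Q2) = 0.073 + 0.023 + 0.104 + 0.063 = 0.263.
Product: 0.333 × 0.263 = 0.08758.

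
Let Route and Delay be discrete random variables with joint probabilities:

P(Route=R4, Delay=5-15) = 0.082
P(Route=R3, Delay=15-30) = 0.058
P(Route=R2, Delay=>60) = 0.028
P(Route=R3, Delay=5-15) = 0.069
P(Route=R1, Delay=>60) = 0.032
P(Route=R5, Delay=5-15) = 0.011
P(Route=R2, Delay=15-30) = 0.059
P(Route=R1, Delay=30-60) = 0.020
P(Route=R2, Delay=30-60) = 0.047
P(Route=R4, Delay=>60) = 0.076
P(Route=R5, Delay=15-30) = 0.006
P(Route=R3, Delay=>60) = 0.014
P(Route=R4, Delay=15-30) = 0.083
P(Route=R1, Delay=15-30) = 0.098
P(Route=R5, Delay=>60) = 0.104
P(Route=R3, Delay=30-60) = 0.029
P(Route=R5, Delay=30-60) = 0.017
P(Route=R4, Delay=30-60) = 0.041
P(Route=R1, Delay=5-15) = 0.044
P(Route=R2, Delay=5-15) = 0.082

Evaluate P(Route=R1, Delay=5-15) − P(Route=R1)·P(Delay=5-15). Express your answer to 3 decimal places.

P(Route=R1) = 0.044 + 0.098 + 0.020 + 0.032 = 0.194.
P(Delay=5-15) = 0.044 + 0.082 + 0.069 + 0.082 + 0.011 = 0.288.
P(Route=R1, Delay=5-15) − P(Route=R1)P(Delay=5-15) = 0.044 − 0.194×0.288 = -0.012.

-0.012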